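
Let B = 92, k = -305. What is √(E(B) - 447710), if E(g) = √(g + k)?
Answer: √(-447710 + I*√213) ≈ 0.01 + 669.11*I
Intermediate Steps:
E(g) = √(-305 + g) (E(g) = √(g - 305) = √(-305 + g))
√(E(B) - 447710) = √(√(-305 + 92) - 447710) = √(√(-213) - 447710) = √(I*√213 - 447710) = √(-447710 + I*√213)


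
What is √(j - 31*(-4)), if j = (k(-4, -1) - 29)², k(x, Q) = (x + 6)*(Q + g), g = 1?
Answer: √965 ≈ 31.064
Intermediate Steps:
k(x, Q) = (1 + Q)*(6 + x) (k(x, Q) = (x + 6)*(Q + 1) = (6 + x)*(1 + Q) = (1 + Q)*(6 + x))
j = 841 (j = ((6 - 4 + 6*(-1) - 1*(-4)) - 29)² = ((6 - 4 - 6 + 4) - 29)² = (0 - 29)² = (-29)² = 841)
√(j - 31*(-4)) = √(841 - 31*(-4)) = √(841 + 124) = √965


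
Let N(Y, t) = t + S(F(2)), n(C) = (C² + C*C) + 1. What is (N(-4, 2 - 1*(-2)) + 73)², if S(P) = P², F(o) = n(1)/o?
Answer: 100489/16 ≈ 6280.6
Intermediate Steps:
n(C) = 1 + 2*C² (n(C) = (C² + C²) + 1 = 2*C² + 1 = 1 + 2*C²)
F(o) = 3/o (F(o) = (1 + 2*1²)/o = (1 + 2*1)/o = (1 + 2)/o = 3/o)
N(Y, t) = 9/4 + t (N(Y, t) = t + (3/2)² = t + 9/4 = 9/4 + t)
(N(-4, 2 - 1*(-2)) + 73)² = ((9/4 + (2 - 1*(-2))) + 73)² = ((9/4 + (2 + 2)) + 73)² = ((9/4 + 4) + 73)² = (25/4 + 73)² = (317/4)² = 100489/16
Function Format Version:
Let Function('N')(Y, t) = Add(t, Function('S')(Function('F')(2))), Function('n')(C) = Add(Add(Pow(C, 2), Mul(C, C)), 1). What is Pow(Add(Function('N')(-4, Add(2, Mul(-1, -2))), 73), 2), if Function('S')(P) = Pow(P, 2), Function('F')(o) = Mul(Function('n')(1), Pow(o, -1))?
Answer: Rational(100489, 16) ≈ 6280.6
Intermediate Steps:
Function('n')(C) = Add(1, Mul(2, Pow(C, 2))) (Function('n')(C) = Add(Add(Pow(C, 2), Pow(C, 2)), 1) = Add(Mul(2, Pow(C, 2)), 1) = Add(1, Mul(2, Pow(C, 2))))
Function('F')(o) = Mul(3, Pow(o, -1)) (Function('F')(o) = Mul(Add(1, Mul(2, Pow(1, 2))), Pow(o, -1)) = Mul(Add(1, Mul(2, 1)), Pow(o, -1)) = Mul(Add(1, 2), Pow(o, -1)) = Mul(3, Pow(o, -1)))
Function('N')(Y, t) = Add(Rational(9, 4), t) (Function('N')(Y, t) = Add(t, Pow(Mul(3, Pow(2, -1)), 2)) = Add(t, Pow(Mul(3, Rational(1, 2)), 2)) = Add(t, Pow(Rational(3, 2), 2)) = Add(t, Rational(9, 4)) = Add(Rational(9, 4), t))
Pow(Add(Function('N')(-4, Add(2, Mul(-1, -2))), 73), 2) = Pow(Add(Add(Rational(9, 4), Add(2, Mul(-1, -2))), 73), 2) = Pow(Add(Add(Rational(9, 4), Add(2, 2)), 73), 2) = Pow(Add(Add(Rational(9, 4), 4), 73), 2) = Pow(Add(Rational(25, 4), 73), 2) = Pow(Rational(317, 4), 2) = Rational(100489, 16)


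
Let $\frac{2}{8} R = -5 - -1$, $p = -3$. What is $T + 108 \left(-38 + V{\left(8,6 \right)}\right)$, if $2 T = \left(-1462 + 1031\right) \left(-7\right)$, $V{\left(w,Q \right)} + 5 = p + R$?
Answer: $- \frac{10375}{2} \approx -5187.5$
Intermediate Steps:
$R = -16$ ($R = 4 \left(-5 - -1\right) = 4 \left(-5 + 1\right) = 4 \left(-4\right) = -16$)
$V{\left(w,Q \right)} = -24$ ($V{\left(w,Q \right)} = -5 - 19 = -24$)
$T = \frac{3017}{2}$ ($T = \frac{\left(-1462 + 1031\right) \left(-7\right)}{2} = \frac{\left(-431\right) \left(-7\right)}{2} = \frac{1}{2} \cdot 3017 = \frac{3017}{2} \approx 1508.5$)
$T + 108 \left(-38 + V{\left(8,6 \right)}\right) = \frac{3017}{2} + 108 \left(-38 - 24\right) = \frac{3017}{2} + 108 \left(-62\right) = \frac{3017}{2} - 6696 = - \frac{10375}{2}$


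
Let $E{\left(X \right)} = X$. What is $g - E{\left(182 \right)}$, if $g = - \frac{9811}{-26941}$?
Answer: $- \frac{4893451}{26941} \approx -181.64$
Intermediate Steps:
$g = \frac{9811}{26941}$ ($g = \left(-9811\right) \left(- \frac{1}{26941}\right) = \frac{9811}{26941} \approx 0.36417$)
$g - E{\left(182 \right)} = \frac{9811}{26941} - 182 = - \frac{4893451}{26941}$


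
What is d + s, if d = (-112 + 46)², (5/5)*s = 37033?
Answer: 41389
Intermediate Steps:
s = 37033
d = 4356 (d = (-66)² = 4356)
d + s = 4356 + 37033 = 41389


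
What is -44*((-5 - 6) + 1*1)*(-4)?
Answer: -1760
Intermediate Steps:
-44*((-5 - 6) + 1*1)*(-4) = -44*(-11 + 1)*(-4) = -44*(-10)*(-4) = 440*(-4) = -1760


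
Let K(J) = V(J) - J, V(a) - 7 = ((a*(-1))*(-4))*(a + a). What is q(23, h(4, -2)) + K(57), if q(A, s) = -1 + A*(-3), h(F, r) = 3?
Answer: 25872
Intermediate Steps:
V(a) = 7 + 8*a² (V(a) = 7 + ((a*(-1))*(-4))*(a + a) = 7 + (-a*(-4))*(2*a) = 7 + (4*a)*(2*a) = 7 + 8*a²)
q(A, s) = -1 - 3*A
K(J) = 7 - J + 8*J² (K(J) = (7 + 8*J²) - J = 7 - J + 8*J²)
q(23, h(4, -2)) + K(57) = (-1 - 3*23) + (7 - 1*57 + 8*57²) = (-1 - 69) + (7 - 57 + 8*3249) = -70 + (7 - 57 + 25992) = -70 + 25942 = 25872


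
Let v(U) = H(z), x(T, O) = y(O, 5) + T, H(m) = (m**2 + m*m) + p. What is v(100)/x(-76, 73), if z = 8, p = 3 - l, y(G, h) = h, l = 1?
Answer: -130/71 ≈ -1.8310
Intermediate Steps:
p = 2 (p = 3 - 1*1 = 3 - 1 = 2)
H(m) = 2 + 2*m**2 (H(m) = (m**2 + m*m) + 2 = (m**2 + m**2) + 2 = 2*m**2 + 2 = 2 + 2*m**2)
x(T, O) = 5 + T
v(U) = 130 (v(U) = 2 + 2*8**2 = 2 + 2*64 = 2 + 128 = 130)
v(100)/x(-76, 73) = 130/(5 - 76) = 130/(-71) = 130*(-1/71) = -130/71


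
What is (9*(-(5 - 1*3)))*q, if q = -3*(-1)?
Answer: -54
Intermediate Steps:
q = 3
(9*(-(5 - 1*3)))*q = (9*(-(5 - 1*3)))*3 = (9*(-(5 - 3)))*3 = (9*(-1*2))*3 = (9*(-2))*3 = -18*3 = -54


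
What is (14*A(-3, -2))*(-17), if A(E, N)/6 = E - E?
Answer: 0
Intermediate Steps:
A(E, N) = 0 (A(E, N) = 6*(E - E) = 6*0 = 0)
(14*A(-3, -2))*(-17) = (14*0)*(-17) = 0*(-17) = 0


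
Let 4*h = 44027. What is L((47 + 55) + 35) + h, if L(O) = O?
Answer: 44575/4 ≈ 11144.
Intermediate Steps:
h = 44027/4 (h = (1/4)*44027 = 44027/4 ≈ 11007.)
L((47 + 55) + 35) + h = ((47 + 55) + 35) + 44027/4 = (102 + 35) + 44027/4 = 137 + 44027/4 = 44575/4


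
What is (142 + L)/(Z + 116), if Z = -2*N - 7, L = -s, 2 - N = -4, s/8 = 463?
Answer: -3562/97 ≈ -36.722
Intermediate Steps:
s = 3704 (s = 8*463 = 3704)
N = 6 (N = 2 - 1*(-4) = 2 + 4 = 6)
L = -3704 (L = -1*3704 = -3704)
Z = -19 (Z = -2*6 - 7 = -12 - 7 = -19)
(142 + L)/(Z + 116) = (142 - 3704)/(-19 + 116) = -3562/97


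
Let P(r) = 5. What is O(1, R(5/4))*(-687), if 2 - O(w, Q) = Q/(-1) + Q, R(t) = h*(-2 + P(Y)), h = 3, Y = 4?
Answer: -1374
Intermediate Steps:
R(t) = 9 (R(t) = 3*(-2 + 5) = 3*3 = 9)
O(w, Q) = 2 (O(w, Q) = 2 - (Q/(-1) + Q) = 2 - (Q*(-1) + Q) = 2 - (-Q + Q) = 2 - 1*0 = 2 + 0 = 2)
O(1, R(5/4))*(-687) = 2*(-687) = -1374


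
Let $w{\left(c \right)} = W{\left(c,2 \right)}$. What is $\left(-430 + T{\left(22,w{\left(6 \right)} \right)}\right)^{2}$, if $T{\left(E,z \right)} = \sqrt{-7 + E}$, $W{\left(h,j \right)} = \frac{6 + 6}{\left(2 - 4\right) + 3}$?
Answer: $\left(430 - \sqrt{15}\right)^{2} \approx 1.8158 \cdot 10^{5}$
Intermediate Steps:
$W{\left(h,j \right)} = 12$ ($W{\left(h,j \right)} = \frac{12}{-2 + 3} = \frac{12}{1} = 12 \cdot 1 = 12$)
$w{\left(c \right)} = 12$
$\left(-430 + T{\left(22,w{\left(6 \right)} \right)}\right)^{2} = \left(-430 + \sqrt{-7 + 22}\right)^{2} = \left(-430 + \sqrt{15}\right)^{2}$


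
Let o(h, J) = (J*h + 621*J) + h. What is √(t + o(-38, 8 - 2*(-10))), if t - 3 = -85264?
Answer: 5*I*√2759 ≈ 262.63*I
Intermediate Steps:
t = -85261 (t = 3 - 85264 = -85261)
o(h, J) = h + 621*J + J*h (o(h, J) = (621*J + J*h) + h = h + 621*J + J*h)
√(t + o(-38, 8 - 2*(-10))) = √(-85261 + (-38 + 621*(8 - 2*(-10)) + (8 - 2*(-10))*(-38))) = √(-85261 + (-38 + 621*(8 + 20) + (8 + 20)*(-38))) = √(-85261 + (-38 + 621*28 + 28*(-38))) = √(-85261 + (-38 + 17388 - 1064)) = √(-85261 + 16286) = √(-68975) = 5*I*√2759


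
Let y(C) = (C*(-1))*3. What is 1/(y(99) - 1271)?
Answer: -1/1568 ≈ -0.00063775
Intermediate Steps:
y(C) = -3*C (y(C) = -C*3 = -3*C)
1/(y(99) - 1271) = 1/(-3*99 - 1271) = 1/(-297 - 1271) = 1/(-1568) = -1/1568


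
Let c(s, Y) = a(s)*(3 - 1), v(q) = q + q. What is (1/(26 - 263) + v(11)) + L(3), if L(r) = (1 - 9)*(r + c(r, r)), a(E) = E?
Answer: -11851/237 ≈ -50.004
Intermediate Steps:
v(q) = 2*q
c(s, Y) = 2*s (c(s, Y) = s*(3 - 1) = s*2 = 2*s)
L(r) = -24*r (L(r) = (1 - 9)*(r + 2*r) = -24*r)
(1/(26 - 263) + v(11)) + L(3) = (1/(26 - 263) + 2*11) - 24*3 = (1/(-237) + 22) - 72 = (-1/237 + 22) - 72 = 5213/237 - 72 = -11851/237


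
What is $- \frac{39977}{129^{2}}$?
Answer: $- \frac{39977}{16641} \approx -2.4023$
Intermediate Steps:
$- \frac{39977}{129^{2}} = - \frac{39977}{16641}$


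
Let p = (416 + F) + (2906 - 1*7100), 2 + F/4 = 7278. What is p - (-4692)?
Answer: 30018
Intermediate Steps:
F = 29104 (F = -8 + 4*7278 = -8 + 29112 = 29104)
p = 25326 (p = (416 + 29104) + (2906 - 1*7100) = 29520 + (2906 - 7100) = 29520 - 4194 = 25326)
p - (-4692) = 25326 - (-4692) = 25326 - 1*(-4692) = 25326 + 4692 = 30018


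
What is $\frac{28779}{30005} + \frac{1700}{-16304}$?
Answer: $\frac{104551079}{122300380} \approx 0.85487$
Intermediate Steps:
$\frac{28779}{30005} + \frac{1700}{-16304} = 28779 \cdot \frac{1}{30005} + 1700 \left(- \frac{1}{16304}\right) = \frac{28779}{30005} - \frac{425}{4076} = \frac{104551079}{122300380}$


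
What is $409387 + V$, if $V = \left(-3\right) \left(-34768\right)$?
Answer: $513691$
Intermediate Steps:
$V = 104304$
$409387 + V = 409387 + 104304 = 513691$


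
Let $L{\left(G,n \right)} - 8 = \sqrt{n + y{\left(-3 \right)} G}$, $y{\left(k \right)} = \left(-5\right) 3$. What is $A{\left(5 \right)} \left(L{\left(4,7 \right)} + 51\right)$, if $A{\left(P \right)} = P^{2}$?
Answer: $1475 + 25 i \sqrt{53} \approx 1475.0 + 182.0 i$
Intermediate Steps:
$y{\left(k \right)} = -15$
$L{\left(G,n \right)} = 8 + \sqrt{n - 15 G}$
$A{\left(5 \right)} \left(L{\left(4,7 \right)} + 51\right) = 5^{2} \left(\left(8 + \sqrt{7 - 60}\right) + 51\right) = 25 \left(\left(8 + \sqrt{7 - 60}\right) + 51\right) = 25 \left(\left(8 + \sqrt{-53}\right) + 51\right) = 25 \left(\left(8 + i \sqrt{53}\right) + 51\right) = 25 \left(59 + i \sqrt{53}\right) = 1475 + 25 i \sqrt{53}$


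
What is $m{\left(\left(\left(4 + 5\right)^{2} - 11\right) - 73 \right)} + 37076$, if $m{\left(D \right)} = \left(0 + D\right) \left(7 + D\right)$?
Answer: $37064$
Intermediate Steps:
$m{\left(D \right)} = D \left(7 + D\right)$
$m{\left(\left(\left(4 + 5\right)^{2} - 11\right) - 73 \right)} + 37076 = \left(\left(\left(4 + 5\right)^{2} - 11\right) - 73\right) \left(7 - \left(84 - \left(4 + 5\right)^{2}\right)\right) + 37076 = \left(\left(9^{2} - 11\right) - 73\right) \left(7 - \left(84 - 81\right)\right) + 37076 = \left(\left(81 - 11\right) - 73\right) \left(7 + \left(\left(81 - 11\right) - 73\right)\right) + 37076 = \left(70 - 73\right) \left(7 + \left(70 - 73\right)\right) + 37076 = - 3 \left(7 - 3\right) + 37076 = \left(-3\right) 4 + 37076 = -12 + 37076 = 37064$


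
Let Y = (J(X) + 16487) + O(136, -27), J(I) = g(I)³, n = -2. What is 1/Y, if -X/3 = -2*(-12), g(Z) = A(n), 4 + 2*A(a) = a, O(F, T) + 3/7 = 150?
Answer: 7/116267 ≈ 6.0206e-5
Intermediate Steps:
O(F, T) = 1047/7 (O(F, T) = -3/7 + 150 = 1047/7)
A(a) = -2 + a/2
g(Z) = -3 (g(Z) = -2 + (½)*(-2) = -2 - 1 = -3)
X = -72 (X = -(-6)*(-12) = -3*24 = -72)
J(I) = -27 (J(I) = (-3)³ = -27)
Y = 116267/7 (Y = (-27 + 16487) + 1047/7 = 16460 + 1047/7 = 116267/7 ≈ 16610.)
1/Y = 1/(116267/7) = 7/116267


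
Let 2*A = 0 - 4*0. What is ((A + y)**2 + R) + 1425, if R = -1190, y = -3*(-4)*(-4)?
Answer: 2539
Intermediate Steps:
y = -48 (y = 12*(-4) = -48)
A = 0 (A = (0 - 4*0)/2 = (0 + 0)/2 = (1/2)*0 = 0)
((A + y)**2 + R) + 1425 = ((0 - 48)**2 - 1190) + 1425 = ((-48)**2 - 1190) + 1425 = (2304 - 1190) + 1425 = 1114 + 1425 = 2539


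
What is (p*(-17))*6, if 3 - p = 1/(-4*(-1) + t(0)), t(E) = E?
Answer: -561/2 ≈ -280.50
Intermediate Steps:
p = 11/4 (p = 3 - 1/(-4*(-1) + 0) = 3 - 1/(4 + 0) = 3 - 1/4 = 3 - 1*¼ = 3 - ¼ = 11/4 ≈ 2.7500)
(p*(-17))*6 = ((11/4)*(-17))*6 = -187/4*6 = -561/2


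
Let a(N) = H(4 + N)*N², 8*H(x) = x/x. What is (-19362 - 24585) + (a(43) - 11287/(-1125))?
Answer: -393352579/9000 ≈ -43706.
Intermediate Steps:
H(x) = ⅛ (H(x) = (x/x)/8 = (⅛)*1 = ⅛)
a(N) = N²/8
(-19362 - 24585) + (a(43) - 11287/(-1125)) = (-19362 - 24585) + ((⅛)*43² - 11287/(-1125)) = -43947 + ((⅛)*1849 - 11287*(-1/1125)) = -43947 + (1849/8 + 11287/1125) = -43947 + 2170421/9000 = -393352579/9000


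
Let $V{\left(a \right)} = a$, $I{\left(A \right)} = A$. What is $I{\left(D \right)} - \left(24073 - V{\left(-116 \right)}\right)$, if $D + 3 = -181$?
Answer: $-24373$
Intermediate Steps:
$D = -184$ ($D = -3 - 181 = -184$)
$I{\left(D \right)} - \left(24073 - V{\left(-116 \right)}\right) = -184 - \left(24073 - -116\right) = -184 - \left(24073 + 116\right) = -184 - 24189 = -24373$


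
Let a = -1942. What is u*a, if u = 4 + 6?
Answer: -19420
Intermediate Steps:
u = 10
u*a = 10*(-1942) = -19420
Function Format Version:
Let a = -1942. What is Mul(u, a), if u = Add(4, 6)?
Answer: -19420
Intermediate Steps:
u = 10
Mul(u, a) = Mul(10, -1942) = -19420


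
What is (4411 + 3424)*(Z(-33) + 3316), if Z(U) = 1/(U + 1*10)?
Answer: 597551945/23 ≈ 2.5981e+7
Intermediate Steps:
Z(U) = 1/(10 + U) (Z(U) = 1/(U + 10) = 1/(10 + U))
(4411 + 3424)*(Z(-33) + 3316) = (4411 + 3424)*(1/(10 - 33) + 3316) = 7835*(1/(-23) + 3316) = 7835*(-1/23 + 3316) = 7835*(76267/23) = 597551945/23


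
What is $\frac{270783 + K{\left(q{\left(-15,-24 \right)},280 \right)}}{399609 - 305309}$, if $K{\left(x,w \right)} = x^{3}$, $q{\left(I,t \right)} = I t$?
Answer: $\frac{46926783}{94300} \approx 497.63$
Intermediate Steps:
$\frac{270783 + K{\left(q{\left(-15,-24 \right)},280 \right)}}{399609 - 305309} = \frac{270783 + \left(\left(-15\right) \left(-24\right)\right)^{3}}{399609 - 305309} = \frac{270783 + 360^{3}}{94300} = \left(270783 + 46656000\right) \frac{1}{94300} = 46926783 \cdot \frac{1}{94300} = \frac{46926783}{94300}$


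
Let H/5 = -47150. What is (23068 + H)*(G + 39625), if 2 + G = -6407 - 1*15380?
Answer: -3793396152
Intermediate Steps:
H = -235750 (H = 5*(-47150) = -235750)
G = -21789 (G = -2 + (-6407 - 1*15380) = -2 + (-6407 - 15380) = -2 - 21787 = -21789)
(23068 + H)*(G + 39625) = (23068 - 235750)*(-21789 + 39625) = -212682*17836 = -3793396152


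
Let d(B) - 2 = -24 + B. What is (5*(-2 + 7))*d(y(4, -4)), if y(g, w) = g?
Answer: -450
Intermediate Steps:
d(B) = -22 + B (d(B) = 2 + (-24 + B) = -22 + B)
(5*(-2 + 7))*d(y(4, -4)) = (5*(-2 + 7))*(-22 + 4) = (5*5)*(-18) = 25*(-18) = -450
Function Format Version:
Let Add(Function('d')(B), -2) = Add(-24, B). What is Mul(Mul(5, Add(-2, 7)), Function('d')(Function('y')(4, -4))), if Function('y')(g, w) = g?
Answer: -450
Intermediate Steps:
Function('d')(B) = Add(-22, B) (Function('d')(B) = Add(2, Add(-24, B)) = Add(-22, B))
Mul(Mul(5, Add(-2, 7)), Function('d')(Function('y')(4, -4))) = Mul(Mul(5, Add(-2, 7)), Add(-22, 4)) = Mul(Mul(5, 5), -18) = Mul(25, -18) = -450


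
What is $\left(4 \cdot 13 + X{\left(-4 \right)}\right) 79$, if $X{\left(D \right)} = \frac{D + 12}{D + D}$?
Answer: $4029$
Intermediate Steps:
$X{\left(D \right)} = \frac{12 + D}{2 D}$
$\left(4 \cdot 13 + X{\left(-4 \right)}\right) 79 = \left(4 \cdot 13 + \frac{12 - 4}{2 \left(-4\right)}\right) 79 = \left(52 + \frac{1}{2} \left(- \frac{1}{4}\right) 8\right) 79 = \left(52 - 1\right) 79 = 51 \cdot 79 = 4029$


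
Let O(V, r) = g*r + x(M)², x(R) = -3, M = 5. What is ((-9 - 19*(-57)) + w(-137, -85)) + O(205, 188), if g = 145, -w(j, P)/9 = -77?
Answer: 29036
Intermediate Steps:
w(j, P) = 693 (w(j, P) = -9*(-77) = 693)
O(V, r) = 9 + 145*r (O(V, r) = 145*r + (-3)² = 145*r + 9 = 9 + 145*r)
((-9 - 19*(-57)) + w(-137, -85)) + O(205, 188) = ((-9 - 19*(-57)) + 693) + (9 + 145*188) = ((-9 + 1083) + 693) + (9 + 27260) = (1074 + 693) + 27269 = 1767 + 27269 = 29036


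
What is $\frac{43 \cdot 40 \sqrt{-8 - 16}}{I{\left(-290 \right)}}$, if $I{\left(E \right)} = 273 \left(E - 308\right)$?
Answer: $- \frac{1720 i \sqrt{6}}{81627} \approx - 0.051614 i$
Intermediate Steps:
$I{\left(E \right)} = -84084 + 273 E$ ($I{\left(E \right)} = 273 \left(-308 + E\right) = -84084 + 273 E$)
$\frac{43 \cdot 40 \sqrt{-8 - 16}}{I{\left(-290 \right)}} = \frac{43 \cdot 40 \sqrt{-8 - 16}}{-84084 + 273 \left(-290\right)} = \frac{1720 \sqrt{-24}}{-84084 - 79170} = \frac{1720 \cdot 2 i \sqrt{6}}{-163254} = 3440 i \sqrt{6} \left(- \frac{1}{163254}\right) = - \frac{1720 i \sqrt{6}}{81627}$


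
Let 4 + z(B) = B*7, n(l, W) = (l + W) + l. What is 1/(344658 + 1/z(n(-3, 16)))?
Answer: 66/22747429 ≈ 2.9014e-6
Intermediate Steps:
n(l, W) = W + 2*l (n(l, W) = (W + l) + l = W + 2*l)
z(B) = -4 + 7*B (z(B) = -4 + B*7 = -4 + 7*B)
1/(344658 + 1/z(n(-3, 16))) = 1/(344658 + 1/(-4 + 7*(16 + 2*(-3)))) = 1/(344658 + 1/(-4 + 7*(16 - 6))) = 1/(344658 + 1/(-4 + 7*10)) = 1/(344658 + 1/(-4 + 70)) = 1/(344658 + 1/66) = 1/(22747429/66) = 66/22747429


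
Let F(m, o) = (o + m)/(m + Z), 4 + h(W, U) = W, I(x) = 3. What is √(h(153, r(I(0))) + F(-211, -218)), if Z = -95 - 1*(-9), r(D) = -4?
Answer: √1354/3 ≈ 12.266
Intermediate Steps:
h(W, U) = -4 + W
Z = -86 (Z = -95 + 9 = -86)
F(m, o) = (m + o)/(-86 + m) (F(m, o) = (o + m)/(m - 86) = (m + o)/(-86 + m))
√(h(153, r(I(0))) + F(-211, -218)) = √((-4 + 153) + (-211 - 218)/(-86 - 211)) = √(149 - 429/(-297)) = √(149 - 1/297*(-429)) = √(149 + 13/9) = √(1354/9) = √1354/3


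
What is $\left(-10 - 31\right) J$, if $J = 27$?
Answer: $-1107$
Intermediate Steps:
$\left(-10 - 31\right) J = \left(-10 - 31\right) 27 = \left(-41\right) 27 = -1107$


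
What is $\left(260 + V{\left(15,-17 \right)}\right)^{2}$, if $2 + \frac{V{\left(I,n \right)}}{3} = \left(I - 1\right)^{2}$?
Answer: $708964$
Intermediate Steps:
$V{\left(I,n \right)} = -6 + 3 \left(-1 + I\right)^{2}$ ($V{\left(I,n \right)} = -6 + 3 \left(I - 1\right)^{2} = -6 + 3 \left(-1 + I\right)^{2}$)
$\left(260 + V{\left(15,-17 \right)}\right)^{2} = \left(260 - \left(6 - 3 \left(-1 + 15\right)^{2}\right)\right)^{2} = \left(260 - \left(6 - 3 \cdot 14^{2}\right)\right)^{2} = \left(260 + \left(-6 + 3 \cdot 196\right)\right)^{2} = \left(260 + \left(-6 + 588\right)\right)^{2} = \left(260 + 582\right)^{2} = 842^{2} = 708964$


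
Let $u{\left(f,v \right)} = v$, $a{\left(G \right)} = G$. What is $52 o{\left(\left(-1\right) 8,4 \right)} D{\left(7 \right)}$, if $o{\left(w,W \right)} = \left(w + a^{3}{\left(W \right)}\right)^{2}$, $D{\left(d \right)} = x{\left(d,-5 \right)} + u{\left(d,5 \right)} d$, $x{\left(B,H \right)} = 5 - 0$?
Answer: $6522880$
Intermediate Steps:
$x{\left(B,H \right)} = 5$ ($x{\left(B,H \right)} = 5 + 0 = 5$)
$D{\left(d \right)} = 5 + 5 d$
$o{\left(w,W \right)} = \left(w + W^{3}\right)^{2}$
$52 o{\left(\left(-1\right) 8,4 \right)} D{\left(7 \right)} = 52 \left(\left(-1\right) 8 + 4^{3}\right)^{2} \left(5 + 5 \cdot 7\right) = 52 \left(-8 + 64\right)^{2} \left(5 + 35\right) = 52 \cdot 56^{2} \cdot 40 = 52 \cdot 3136 \cdot 40 = 163072 \cdot 40 = 6522880$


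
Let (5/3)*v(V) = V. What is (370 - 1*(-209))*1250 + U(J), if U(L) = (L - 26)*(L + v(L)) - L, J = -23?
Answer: 3627881/5 ≈ 7.2558e+5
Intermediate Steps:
v(V) = 3*V/5
U(L) = -L + 8*L*(-26 + L)/5 (U(L) = (L - 26)*(L + 3*L/5) - L = (-26 + L)*(8*L/5) - L = 8*L*(-26 + L)/5 - L = -L + 8*L*(-26 + L)/5)
(370 - 1*(-209))*1250 + U(J) = (370 - 1*(-209))*1250 + (⅕)*(-23)*(-213 + 8*(-23)) = (370 + 209)*1250 + (⅕)*(-23)*(-213 - 184) = 579*1250 + (⅕)*(-23)*(-397) = 723750 + 9131/5 = 3627881/5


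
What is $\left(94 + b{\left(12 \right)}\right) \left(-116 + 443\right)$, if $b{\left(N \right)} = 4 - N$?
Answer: $28122$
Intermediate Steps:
$\left(94 + b{\left(12 \right)}\right) \left(-116 + 443\right) = \left(94 + \left(4 - 12\right)\right) \left(-116 + 443\right) = \left(94 + \left(4 - 12\right)\right) 327 = \left(94 - 8\right) 327 = 86 \cdot 327 = 28122$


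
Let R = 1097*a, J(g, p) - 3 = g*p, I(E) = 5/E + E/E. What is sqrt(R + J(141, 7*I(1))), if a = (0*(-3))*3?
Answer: 5*sqrt(237) ≈ 76.974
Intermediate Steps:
I(E) = 1 + 5/E (I(E) = 5/E + 1 = 1 + 5/E)
a = 0 (a = 0*3 = 0)
J(g, p) = 3 + g*p
R = 0 (R = 1097*0 = 0)
sqrt(R + J(141, 7*I(1))) = sqrt(0 + (3 + 141*(7*((5 + 1)/1)))) = sqrt(0 + (3 + 141*(7*(1*6)))) = sqrt(0 + (3 + 141*(7*6))) = sqrt(0 + (3 + 141*42)) = sqrt(0 + (3 + 5922)) = sqrt(0 + 5925) = sqrt(5925) = 5*sqrt(237)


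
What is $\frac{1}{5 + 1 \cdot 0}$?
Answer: $\frac{1}{5} \approx 0.2$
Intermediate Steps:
$\frac{1}{5 + 1 \cdot 0} = \frac{1}{5 + 0} = \frac{1}{5}$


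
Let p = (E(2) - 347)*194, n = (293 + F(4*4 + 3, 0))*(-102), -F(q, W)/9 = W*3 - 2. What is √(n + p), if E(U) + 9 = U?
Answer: I*√100398 ≈ 316.86*I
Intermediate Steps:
E(U) = -9 + U
F(q, W) = 18 - 27*W (F(q, W) = -9*(W*3 - 2) = -9*(3*W - 2) = -9*(-2 + 3*W) = 18 - 27*W)
n = -31722 (n = (293 + (18 - 27*0))*(-102) = (293 + (18 + 0))*(-102) = (293 + 18)*(-102) = 311*(-102) = -31722)
p = -68676 (p = ((-9 + 2) - 347)*194 = (-7 - 347)*194 = -354*194 = -68676)
√(n + p) = √(-31722 - 68676) = √(-100398) = I*√100398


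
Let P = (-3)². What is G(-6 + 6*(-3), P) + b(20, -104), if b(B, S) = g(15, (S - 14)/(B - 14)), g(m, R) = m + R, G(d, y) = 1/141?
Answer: -219/47 ≈ -4.6596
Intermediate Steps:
P = 9
G(d, y) = 1/141
g(m, R) = R + m
b(B, S) = 15 + (-14 + S)/(-14 + B) (b(B, S) = (S - 14)/(B - 14) + 15 = (-14 + S)/(-14 + B) + 15 = 15 + (-14 + S)/(-14 + B))
G(-6 + 6*(-3), P) + b(20, -104) = 1/141 + (-224 - 104 + 15*20)/(-14 + 20) = 1/141 + (-224 - 104 + 300)/6 = 1/141 + (⅙)*(-28) = 1/141 - 14/3 = -219/47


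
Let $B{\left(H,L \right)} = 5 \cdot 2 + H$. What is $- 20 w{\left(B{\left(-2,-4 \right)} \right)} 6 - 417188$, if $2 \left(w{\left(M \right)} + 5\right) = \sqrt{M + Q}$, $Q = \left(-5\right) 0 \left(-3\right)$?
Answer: $-416588 - 120 \sqrt{2} \approx -4.1676 \cdot 10^{5}$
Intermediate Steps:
$B{\left(H,L \right)} = 10 + H$
$Q = 0$ ($Q = 0 \left(-3\right) = 0$)
$w{\left(M \right)} = -5 + \frac{\sqrt{M}}{2}$ ($w{\left(M \right)} = -5 + \frac{\sqrt{M + 0}}{2} = -5 + \frac{\sqrt{M}}{2}$)
$- 20 w{\left(B{\left(-2,-4 \right)} \right)} 6 - 417188 = - 20 \left(-5 + \frac{\sqrt{10 - 2}}{2}\right) 6 - 417188 = - 20 \left(-5 + \frac{\sqrt{8}}{2}\right) 6 - 417188 = - 20 \left(-5 + \frac{2 \sqrt{2}}{2}\right) 6 - 417188 = - 20 \left(-5 + \sqrt{2}\right) 6 - 417188 = \left(100 - 20 \sqrt{2}\right) 6 - 417188 = \left(600 - 120 \sqrt{2}\right) - 417188 = -416588 - 120 \sqrt{2}$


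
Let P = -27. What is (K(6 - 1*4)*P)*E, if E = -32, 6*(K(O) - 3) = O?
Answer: 2880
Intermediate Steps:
K(O) = 3 + O/6
(K(6 - 1*4)*P)*E = ((3 + (6 - 1*4)/6)*(-27))*(-32) = ((3 + (6 - 4)/6)*(-27))*(-32) = ((3 + (⅙)*2)*(-27))*(-32) = ((3 + ⅓)*(-27))*(-32) = ((10/3)*(-27))*(-32) = -90*(-32) = 2880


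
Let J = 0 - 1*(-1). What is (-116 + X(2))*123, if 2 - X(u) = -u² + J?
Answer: -13653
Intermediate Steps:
J = 1 (J = 0 + 1 = 1)
X(u) = 1 + u² (X(u) = 2 - (-u² + 1) = 2 - (1 - u²) = 2 + (-1 + u²) = 1 + u²)
(-116 + X(2))*123 = (-116 + (1 + 2²))*123 = (-116 + (1 + 4))*123 = (-116 + 5)*123 = -111*123 = -13653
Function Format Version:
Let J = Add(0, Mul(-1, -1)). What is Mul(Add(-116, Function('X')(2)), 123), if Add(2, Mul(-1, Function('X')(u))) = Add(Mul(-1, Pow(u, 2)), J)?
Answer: -13653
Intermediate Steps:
J = 1 (J = Add(0, 1) = 1)
Function('X')(u) = Add(1, Pow(u, 2)) (Function('X')(u) = Add(2, Mul(-1, Add(Mul(-1, Pow(u, 2)), 1))) = Add(2, Mul(-1, Add(1, Mul(-1, Pow(u, 2))))) = Add(2, Add(-1, Pow(u, 2))) = Add(1, Pow(u, 2)))
Mul(Add(-116, Function('X')(2)), 123) = Mul(Add(-116, Add(1, Pow(2, 2))), 123) = Mul(Add(-116, Add(1, 4)), 123) = Mul(Add(-116, 5), 123) = Mul(-111, 123) = -13653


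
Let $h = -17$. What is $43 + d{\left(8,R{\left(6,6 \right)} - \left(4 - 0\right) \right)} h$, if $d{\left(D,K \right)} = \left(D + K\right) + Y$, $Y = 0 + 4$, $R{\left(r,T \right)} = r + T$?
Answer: $-297$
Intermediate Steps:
$R{\left(r,T \right)} = T + r$
$Y = 4$
$d{\left(D,K \right)} = 4 + D + K$ ($d{\left(D,K \right)} = \left(D + K\right) + 4 = 4 + D + K$)
$43 + d{\left(8,R{\left(6,6 \right)} - \left(4 - 0\right) \right)} h = 43 + \left(4 + 8 + \left(\left(6 + 6\right) - \left(4 - 0\right)\right)\right) \left(-17\right) = 43 + \left(4 + 8 + \left(12 - \left(4 + 0\right)\right)\right) \left(-17\right) = 43 + \left(4 + 8 + \left(12 - 4\right)\right) \left(-17\right) = 43 + \left(4 + 8 + 8\right) \left(-17\right) = 43 + 20 \left(-17\right) = 43 - 340 = -297$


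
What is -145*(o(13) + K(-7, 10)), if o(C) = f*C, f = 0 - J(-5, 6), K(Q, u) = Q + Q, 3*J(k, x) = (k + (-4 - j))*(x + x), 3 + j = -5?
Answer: -5510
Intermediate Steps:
j = -8 (j = -3 - 5 = -8)
J(k, x) = 2*x*(4 + k)/3 (J(k, x) = ((k + (-4 - 1*(-8)))*(x + x))/3 = ((k + (-4 + 8))*(2*x))/3 = ((k + 4)*(2*x))/3 = ((4 + k)*(2*x))/3 = (2*x*(4 + k))/3 = 2*x*(4 + k)/3)
K(Q, u) = 2*Q
f = 4 (f = 0 - 2*6*(4 - 5)/3 = 0 - 2*6*(-1)/3 = 0 - 1*(-4) = 0 + 4 = 4)
o(C) = 4*C
-145*(o(13) + K(-7, 10)) = -145*(4*13 + 2*(-7)) = -145*(52 - 14) = -145*38 = -5510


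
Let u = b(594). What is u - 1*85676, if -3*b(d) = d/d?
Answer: -257029/3 ≈ -85676.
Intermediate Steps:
b(d) = -1/3 (b(d) = -d/(3*d) = -1/3*1 = -1/3)
u = -1/3 ≈ -0.33333
u - 1*85676 = -1/3 - 1*85676 = -1/3 - 85676 = -257029/3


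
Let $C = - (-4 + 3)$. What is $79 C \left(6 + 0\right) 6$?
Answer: $2844$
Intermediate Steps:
$C = 1$ ($C = \left(-1\right) \left(-1\right) = 1$)
$79 C \left(6 + 0\right) 6 = 79 \cdot 1 \left(6 + 0\right) 6 = 79 \cdot 6 \cdot 6 = 79 \cdot 36 = 2844$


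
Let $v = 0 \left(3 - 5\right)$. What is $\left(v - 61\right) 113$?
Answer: $-6893$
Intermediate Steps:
$v = 0$ ($v = 0 \left(-2\right) = 0$)
$\left(v - 61\right) 113 = \left(0 - 61\right) 113 = \left(-61\right) 113 = -6893$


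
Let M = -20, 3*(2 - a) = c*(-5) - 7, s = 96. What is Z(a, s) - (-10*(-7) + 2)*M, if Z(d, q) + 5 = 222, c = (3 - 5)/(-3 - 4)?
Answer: 1657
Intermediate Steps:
c = 2/7 (c = -2/(-7) = -2*(-⅐) = 2/7 ≈ 0.28571)
a = 101/21 (a = 2 - ((2/7)*(-5) - 7)/3 = 2 - (-10/7 - 7)/3 = 2 - ⅓*(-59/7) = 2 + 59/21 = 101/21 ≈ 4.8095)
Z(d, q) = 217 (Z(d, q) = -5 + 222 = 217)
Z(a, s) - (-10*(-7) + 2)*M = 217 - (-10*(-7) + 2)*(-20) = 217 - (70 + 2)*(-20) = 217 - 72*(-20) = 217 - 1*(-1440) = 217 + 1440 = 1657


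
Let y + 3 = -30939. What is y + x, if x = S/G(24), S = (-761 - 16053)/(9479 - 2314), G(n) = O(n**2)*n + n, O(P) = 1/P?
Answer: -127920974646/4134205 ≈ -30942.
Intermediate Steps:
G(n) = n + 1/n (G(n) = n/(n**2) + n = n/n**2 + n = 1/n + n = n + 1/n)
y = -30942 (y = -3 - 30939 = -30942)
S = -16814/7165 ≈ -2.3467
x = -403536/4134205 (x = -16814/(7165*(24 + 1/24)) = -16814/(7165*577/24) = -16814/7165*24/577 = -403536/4134205 ≈ -0.097609)
y + x = -30942 - 403536/4134205 = -127920974646/4134205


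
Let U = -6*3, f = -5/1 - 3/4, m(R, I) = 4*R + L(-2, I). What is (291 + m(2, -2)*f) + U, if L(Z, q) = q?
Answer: 477/2 ≈ 238.50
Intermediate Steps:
m(R, I) = I + 4*R (m(R, I) = 4*R + I = I + 4*R)
f = -23/4 (f = -5*1 - 3*¼ = -5 - ¾ = -23/4 ≈ -5.7500)
U = -18
(291 + m(2, -2)*f) + U = (291 + (-2 + 4*2)*(-23/4)) - 18 = (291 + (-2 + 8)*(-23/4)) - 18 = (291 + 6*(-23/4)) - 18 = (291 - 69/2) - 18 = 513/2 - 18 = 477/2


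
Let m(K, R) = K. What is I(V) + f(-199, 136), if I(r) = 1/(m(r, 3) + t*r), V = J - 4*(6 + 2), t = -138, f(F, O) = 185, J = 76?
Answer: 1115179/6028 ≈ 185.00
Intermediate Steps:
V = 44 (V = 76 - 4*(6 + 2) = 76 - 4*8 = 76 - 32 = 44)
I(r) = -1/(137*r) (I(r) = 1/(r - 138*r) = 1/(-137*r) = -1/(137*r))
I(V) + f(-199, 136) = -1/137/44 + 185 = -1/137*1/44 + 185 = -1/6028 + 185 = 1115179/6028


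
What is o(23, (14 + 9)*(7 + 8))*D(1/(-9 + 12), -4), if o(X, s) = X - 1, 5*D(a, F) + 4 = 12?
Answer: 176/5 ≈ 35.200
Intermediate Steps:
D(a, F) = 8/5 (D(a, F) = -4/5 + (1/5)*12 = -4/5 + 12/5 = 8/5)
o(X, s) = -1 + X
o(23, (14 + 9)*(7 + 8))*D(1/(-9 + 12), -4) = (-1 + 23)*(8/5) = 22*(8/5) = 176/5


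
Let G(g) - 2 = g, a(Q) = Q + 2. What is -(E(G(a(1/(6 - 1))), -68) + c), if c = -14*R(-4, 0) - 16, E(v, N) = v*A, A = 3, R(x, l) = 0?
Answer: 17/5 ≈ 3.4000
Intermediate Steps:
a(Q) = 2 + Q
G(g) = 2 + g
E(v, N) = 3*v (E(v, N) = v*3 = 3*v)
c = -16 (c = -14*0 - 16 = 0 - 16 = -16)
-(E(G(a(1/(6 - 1))), -68) + c) = -(3*(2 + (2 + 1/(6 - 1))) - 16) = -(3*(2 + (2 + 1/5)) - 16) = -(3*(2 + (2 + ⅕)) - 16) = -(3*(2 + 11/5) - 16) = -(3*(21/5) - 16) = -(63/5 - 16) = -1*(-17/5) = 17/5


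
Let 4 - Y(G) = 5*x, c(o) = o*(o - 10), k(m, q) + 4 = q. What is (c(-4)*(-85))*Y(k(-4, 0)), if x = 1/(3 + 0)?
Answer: -33320/3 ≈ -11107.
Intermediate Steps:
k(m, q) = -4 + q
x = 1/3 ≈ 0.33333
c(o) = o*(-10 + o)
Y(G) = 7/3 (Y(G) = 4 - 5/3 = 7/3)
(c(-4)*(-85))*Y(k(-4, 0)) = (-4*(-10 - 4)*(-85))*(7/3) = (-4*(-14)*(-85))*(7/3) = (56*(-85))*(7/3) = -4760*7/3 = -33320/3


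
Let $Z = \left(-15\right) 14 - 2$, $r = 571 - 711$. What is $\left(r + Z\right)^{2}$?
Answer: $123904$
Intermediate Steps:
$r = -140$
$Z = -212$ ($Z = -210 - 2 = -212$)
$\left(r + Z\right)^{2} = \left(-140 - 212\right)^{2} = \left(-352\right)^{2} = 123904$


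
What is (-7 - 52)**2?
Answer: 3481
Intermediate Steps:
(-7 - 52)**2 = (-59)**2 = 3481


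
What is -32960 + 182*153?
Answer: -5114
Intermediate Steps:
-32960 + 182*153 = -32960 + 27846 = -5114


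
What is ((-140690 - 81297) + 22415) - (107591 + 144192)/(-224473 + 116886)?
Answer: -21471100981/107587 ≈ -1.9957e+5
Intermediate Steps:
((-140690 - 81297) + 22415) - (107591 + 144192)/(-224473 + 116886) = (-221987 + 22415) - 251783/(-107587) = -199572 - 251783*(-1)/107587 = -199572 - 1*(-251783/107587) = -199572 + 251783/107587 = -21471100981/107587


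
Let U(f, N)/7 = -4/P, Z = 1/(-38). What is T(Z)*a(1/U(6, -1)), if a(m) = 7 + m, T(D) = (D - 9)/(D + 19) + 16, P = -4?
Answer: 79950/721 ≈ 110.89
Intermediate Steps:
Z = -1/38 ≈ -0.026316
U(f, N) = 7 (U(f, N) = 7*(-4/(-4)) = 7*(-4*(-¼)) = 7*1 = 7)
T(D) = 16 + (-9 + D)/(19 + D) (T(D) = (-9 + D)/(19 + D) + 16 = 16 + (-9 + D)/(19 + D))
T(Z)*a(1/U(6, -1)) = ((295 + 17*(-1/38))/(19 - 1/38))*(7 + 1/7) = ((295 - 17/38)/(721/38))*(7 + ⅐) = ((38/721)*(11193/38))*(50/7) = (1599/103)*(50/7) = 79950/721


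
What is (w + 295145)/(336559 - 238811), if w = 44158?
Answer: 339303/97748 ≈ 3.4712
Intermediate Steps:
(w + 295145)/(336559 - 238811) = (44158 + 295145)/(336559 - 238811) = 339303/97748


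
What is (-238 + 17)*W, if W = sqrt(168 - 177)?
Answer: -663*I ≈ -663.0*I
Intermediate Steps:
W = 3*I (W = sqrt(-9) = 3*I ≈ 3.0*I)
(-238 + 17)*W = (-238 + 17)*(3*I) = -663*I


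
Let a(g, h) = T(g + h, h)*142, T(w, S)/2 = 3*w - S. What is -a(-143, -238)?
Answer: 257020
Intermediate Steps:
T(w, S) = -2*S + 6*w (T(w, S) = 2*(3*w - S) = 2*(-S + 3*w) = -2*S + 6*w)
a(g, h) = 568*h + 852*g (a(g, h) = (-2*h + 6*(g + h))*142 = (-2*h + (6*g + 6*h))*142 = (4*h + 6*g)*142 = 568*h + 852*g)
-a(-143, -238) = -(568*(-238) + 852*(-143)) = -(-135184 - 121836) = -1*(-257020) = 257020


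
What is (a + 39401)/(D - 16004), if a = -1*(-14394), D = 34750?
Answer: 7685/2678 ≈ 2.8697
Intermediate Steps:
a = 14394
(a + 39401)/(D - 16004) = (14394 + 39401)/(34750 - 16004) = 53795/18746 = 53795*(1/18746) = 7685/2678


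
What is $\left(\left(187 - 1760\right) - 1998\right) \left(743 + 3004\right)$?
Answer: $-13380537$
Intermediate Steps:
$\left(\left(187 - 1760\right) - 1998\right) \left(743 + 3004\right) = \left(-1573 - 1998\right) 3747 = \left(-3571\right) 3747 = -13380537$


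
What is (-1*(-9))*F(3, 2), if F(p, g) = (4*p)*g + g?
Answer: 234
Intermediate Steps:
F(p, g) = g + 4*g*p (F(p, g) = 4*g*p + g = g + 4*g*p)
(-1*(-9))*F(3, 2) = (-1*(-9))*(2*(1 + 4*3)) = 9*(2*(1 + 12)) = 9*(2*13) = 9*26 = 234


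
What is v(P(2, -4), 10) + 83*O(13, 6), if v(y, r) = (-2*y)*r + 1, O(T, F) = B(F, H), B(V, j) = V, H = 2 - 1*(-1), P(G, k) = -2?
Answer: 539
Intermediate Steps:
H = 3 (H = 2 + 1 = 3)
O(T, F) = F
v(y, r) = 1 - 2*r*y (v(y, r) = -2*r*y + 1 = 1 - 2*r*y)
v(P(2, -4), 10) + 83*O(13, 6) = (1 - 2*10*(-2)) + 83*6 = (1 + 40) + 498 = 41 + 498 = 539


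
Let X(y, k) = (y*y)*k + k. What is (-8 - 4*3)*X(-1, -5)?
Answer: 200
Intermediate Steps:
X(y, k) = k + k*y² (X(y, k) = y²*k + k = k*y² + k = k + k*y²)
(-8 - 4*3)*X(-1, -5) = (-8 - 4*3)*(-5*(1 + (-1)²)) = (-8 - 12)*(-5*(1 + 1)) = -(-100)*2 = -20*(-10) = 200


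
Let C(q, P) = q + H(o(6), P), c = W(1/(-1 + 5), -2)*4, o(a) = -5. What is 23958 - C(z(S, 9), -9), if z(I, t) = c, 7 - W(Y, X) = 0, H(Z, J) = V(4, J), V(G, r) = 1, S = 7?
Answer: 23929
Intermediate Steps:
H(Z, J) = 1
W(Y, X) = 7 (W(Y, X) = 7 - 1*0 = 7 + 0 = 7)
c = 28 (c = 7*4 = 28)
z(I, t) = 28
C(q, P) = 1 + q (C(q, P) = q + 1 = 1 + q)
23958 - C(z(S, 9), -9) = 23958 - (1 + 28) = 23958 - 1*29 = 23958 - 29 = 23929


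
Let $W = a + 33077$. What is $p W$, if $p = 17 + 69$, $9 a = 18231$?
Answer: $\frac{9056488}{3} \approx 3.0188 \cdot 10^{6}$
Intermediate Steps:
$a = \frac{6077}{3}$ ($a = \frac{1}{9} \cdot 18231 = \frac{6077}{3} \approx 2025.7$)
$p = 86$
$W = \frac{105308}{3}$ ($W = \frac{6077}{3} + 33077 = \frac{105308}{3} \approx 35103.0$)
$p W = 86 \cdot \frac{105308}{3} = \frac{9056488}{3}$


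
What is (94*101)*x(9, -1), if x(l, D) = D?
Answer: -9494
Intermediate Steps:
(94*101)*x(9, -1) = (94*101)*(-1) = 9494*(-1) = -9494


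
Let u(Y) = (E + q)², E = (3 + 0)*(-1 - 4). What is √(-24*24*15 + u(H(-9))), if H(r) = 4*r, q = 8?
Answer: 11*I*√71 ≈ 92.688*I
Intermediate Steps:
E = -15 (E = 3*(-5) = -15)
u(Y) = 49 (u(Y) = (-15 + 8)² = (-7)² = 49)
√(-24*24*15 + u(H(-9))) = √(-24*24*15 + 49) = √(-576*15 + 49) = √(-8640 + 49) = √(-8591) = 11*I*√71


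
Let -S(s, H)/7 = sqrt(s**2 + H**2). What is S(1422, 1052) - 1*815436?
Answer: -815436 - 14*sqrt(782197) ≈ -8.2782e+5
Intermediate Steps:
S(s, H) = -7*sqrt(H**2 + s**2) (S(s, H) = -7*sqrt(s**2 + H**2) = -7*sqrt(H**2 + s**2))
S(1422, 1052) - 1*815436 = -7*sqrt(1052**2 + 1422**2) - 1*815436 = -7*sqrt(1106704 + 2022084) - 815436 = -14*sqrt(782197) - 815436 = -815436 - 14*sqrt(782197)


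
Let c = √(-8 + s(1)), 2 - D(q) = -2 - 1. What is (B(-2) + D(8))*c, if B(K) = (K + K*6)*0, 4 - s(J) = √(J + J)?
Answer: 5*√(-4 - √2) ≈ 11.634*I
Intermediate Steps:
D(q) = 5 (D(q) = 2 - (-2 - 1) = 2 - 1*(-3) = 2 + 3 = 5)
s(J) = 4 - √2*√J (s(J) = 4 - √(J + J) = 4 - √(2*J) = 4 - √2*√J)
B(K) = 0 (B(K) = (K + 6*K)*0 = (7*K)*0 = 0)
c = √(-4 - √2) (c = √(-8 + (4 - √2*√1)) = √(-8 + (4 - 1*√2*1)) = √(-8 + (4 - √2)) = √(-4 - √2) ≈ 2.3268*I)
(B(-2) + D(8))*c = (0 + 5)*√(-4 - √2) = 5*√(-4 - √2)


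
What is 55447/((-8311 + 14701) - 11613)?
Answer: -55447/5223 ≈ -10.616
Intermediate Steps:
55447/((-8311 + 14701) - 11613) = 55447/(6390 - 11613) = 55447/(-5223) = 55447*(-1/5223) = -55447/5223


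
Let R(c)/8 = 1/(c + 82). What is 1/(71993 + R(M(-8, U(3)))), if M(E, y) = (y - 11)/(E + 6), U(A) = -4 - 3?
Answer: 91/6551371 ≈ 1.3890e-5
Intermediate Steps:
U(A) = -7
M(E, y) = (-11 + y)/(6 + E)
R(c) = 8/(82 + c) (R(c) = 8/(c + 82) = 8/(82 + c))
1/(71993 + R(M(-8, U(3)))) = 1/(71993 + 8/(82 + (-11 - 7)/(6 - 8))) = 1/(71993 + 8/(82 - 18/(-2))) = 1/(71993 + 8/(82 - ½*(-18))) = 1/(71993 + 8/(82 + 9)) = 1/(71993 + 8/91) = 1/(6551371/91) = 91/6551371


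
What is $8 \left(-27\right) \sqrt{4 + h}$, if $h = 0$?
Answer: $-432$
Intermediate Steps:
$8 \left(-27\right) \sqrt{4 + h} = 8 \left(-27\right) \sqrt{4 + 0} = - 216 \sqrt{4} = \left(-216\right) 2 = -432$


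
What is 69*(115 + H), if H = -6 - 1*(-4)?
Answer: 7797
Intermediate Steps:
H = -2 (H = -6 + 4 = -2)
69*(115 + H) = 69*(115 - 2) = 69*113 = 7797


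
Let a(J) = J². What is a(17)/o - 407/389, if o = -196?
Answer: -192193/76244 ≈ -2.5208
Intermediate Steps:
a(17)/o - 407/389 = 17²/(-196) - 407/389 = 289*(-1/196) - 407*1/389 = -289/196 - 407/389 = -192193/76244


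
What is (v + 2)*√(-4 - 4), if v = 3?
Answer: 10*I*√2 ≈ 14.142*I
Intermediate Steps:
(v + 2)*√(-4 - 4) = (3 + 2)*√(-4 - 4) = 5*√(-8) = 5*(2*I*√2) = 10*I*√2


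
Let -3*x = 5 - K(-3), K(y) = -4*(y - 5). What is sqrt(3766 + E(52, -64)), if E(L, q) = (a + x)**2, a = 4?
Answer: sqrt(3935) ≈ 62.730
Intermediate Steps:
K(y) = 20 - 4*y (K(y) = -4*(-5 + y) = 20 - 4*y)
x = 9 (x = -(5 - (20 - 4*(-3)))/3 = -(5 - (20 + 12))/3 = -(5 - 1*32)/3 = -(5 - 32)/3 = -1/3*(-27) = 9)
E(L, q) = 169 (E(L, q) = (4 + 9)**2 = 13**2 = 169)
sqrt(3766 + E(52, -64)) = sqrt(3766 + 169) = sqrt(3935)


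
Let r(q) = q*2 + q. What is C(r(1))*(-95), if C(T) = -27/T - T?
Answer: 1140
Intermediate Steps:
r(q) = 3*q (r(q) = 2*q + q = 3*q)
C(T) = -T - 27/T
C(r(1))*(-95) = (-3 - 27/(3*1))*(-95) = (-1*3 - 27/3)*(-95) = (-3 - 27*1/3)*(-95) = (-3 - 9)*(-95) = -12*(-95) = 1140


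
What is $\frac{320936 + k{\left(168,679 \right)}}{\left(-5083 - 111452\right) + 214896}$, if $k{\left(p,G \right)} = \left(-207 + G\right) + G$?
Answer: $\frac{322087}{98361} \approx 3.2745$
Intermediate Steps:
$k{\left(p,G \right)} = -207 + 2 G$
$\frac{320936 + k{\left(168,679 \right)}}{\left(-5083 - 111452\right) + 214896} = \frac{320936 + \left(-207 + 2 \cdot 679\right)}{\left(-5083 - 111452\right) + 214896} = \frac{320936 + \left(-207 + 1358\right)}{-116535 + 214896} = \frac{320936 + 1151}{98361} = 322087 \cdot \frac{1}{98361} = \frac{322087}{98361}$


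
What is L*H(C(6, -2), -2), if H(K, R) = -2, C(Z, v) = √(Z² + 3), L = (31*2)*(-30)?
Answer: 3720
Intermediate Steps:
L = -1860 (L = 62*(-30) = -1860)
C(Z, v) = √(3 + Z²)
L*H(C(6, -2), -2) = -1860*(-2) = 3720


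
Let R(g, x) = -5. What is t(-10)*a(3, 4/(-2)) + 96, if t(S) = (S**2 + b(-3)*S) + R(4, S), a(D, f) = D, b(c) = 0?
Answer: 381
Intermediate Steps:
t(S) = -5 + S**2 (t(S) = (S**2 + 0*S) - 5 = (S**2 + 0) - 5 = S**2 - 5 = -5 + S**2)
t(-10)*a(3, 4/(-2)) + 96 = (-5 + (-10)**2)*3 + 96 = (-5 + 100)*3 + 96 = 95*3 + 96 = 285 + 96 = 381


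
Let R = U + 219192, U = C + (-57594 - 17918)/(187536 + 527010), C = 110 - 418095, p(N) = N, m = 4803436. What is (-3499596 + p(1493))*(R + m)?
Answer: -822111464340107807/51039 ≈ -1.6108e+13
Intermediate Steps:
C = -417985
U = -149334792661/357273 (U = -417985 + (-57594 - 17918)/(187536 + 527010) = -417985 - 75512/714546 = -417985 - 75512*1/714546 = -417985 - 37756/357273 = -149334792661/357273 ≈ -4.1799e+5)
R = -71023409245/357273 (R = -149334792661/357273 + 219192 = -71023409245/357273 ≈ -1.9879e+5)
(-3499596 + p(1493))*(R + m) = (-3499596 + 1493)*(-71023409245/357273 + 4803436) = -3498103*1645114580783/357273 = -822111464340107807/51039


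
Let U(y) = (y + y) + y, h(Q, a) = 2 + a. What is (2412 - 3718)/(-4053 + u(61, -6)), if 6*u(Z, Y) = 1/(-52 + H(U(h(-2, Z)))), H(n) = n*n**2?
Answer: 52902536412/164176095005 ≈ 0.32223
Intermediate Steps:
U(y) = 3*y (U(y) = 2*y + y = 3*y)
H(n) = n**3
u(Z, Y) = 1/(6*(-52 + (6 + 3*Z)**3)) (u(Z, Y) = 1/(6*(-52 + (3*(2 + Z))**3)) = 1/(6*(-52 + (6 + 3*Z)**3)))
(2412 - 3718)/(-4053 + u(61, -6)) = (2412 - 3718)/(-4053 + 1/(6*(-52 + 27*(2 + 61)**3))) = -1306/(-4053 + 1/(6*(-52 + 27*63**3))) = -1306/(-4053 + 1/(6*(-52 + 27*250047))) = -1306/(-4053 + 1/(6*(-52 + 6751269))) = -1306/(-4053 + (1/6)/6751217) = -1306/(-4053 + (1/6)*(1/6751217)) = -1306/(-4053 + 1/40507302) = -1306/(-164176095005/40507302) = -1306*(-40507302/164176095005) = 52902536412/164176095005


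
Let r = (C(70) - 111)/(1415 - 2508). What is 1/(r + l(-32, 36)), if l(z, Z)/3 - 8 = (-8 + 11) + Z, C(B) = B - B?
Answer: 1093/154224 ≈ 0.0070871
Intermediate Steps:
C(B) = 0
l(z, Z) = 33 + 3*Z (l(z, Z) = 24 + 3*((-8 + 11) + Z) = 24 + 3*(3 + Z) = 24 + (9 + 3*Z) = 33 + 3*Z)
r = 111/1093 (r = (0 - 111)/(1415 - 2508) = -111/(-1093) = -111*(-1/1093) = 111/1093 ≈ 0.10156)
1/(r + l(-32, 36)) = 1/(111/1093 + (33 + 3*36)) = 1/(111/1093 + (33 + 108)) = 1/(111/1093 + 141) = 1/(154224/1093) = 1093/154224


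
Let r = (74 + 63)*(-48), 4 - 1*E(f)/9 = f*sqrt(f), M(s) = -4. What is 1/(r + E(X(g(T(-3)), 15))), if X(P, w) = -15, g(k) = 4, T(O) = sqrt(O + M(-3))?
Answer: -436/2869665 - 3*I*sqrt(15)/956555 ≈ -0.00015193 - 1.2147e-5*I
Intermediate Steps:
T(O) = sqrt(-4 + O) (T(O) = sqrt(O - 4) = sqrt(-4 + O))
E(f) = 36 - 9*f**(3/2) (E(f) = 36 - 9*f*sqrt(f) = 36 - 9*f**(3/2))
r = -6576 (r = 137*(-48) = -6576)
1/(r + E(X(g(T(-3)), 15))) = 1/(-6576 + (36 - (-135)*I*sqrt(15))) = 1/(-6576 + (36 + 135*I*sqrt(15))) = 1/(-6540 + 135*I*sqrt(15))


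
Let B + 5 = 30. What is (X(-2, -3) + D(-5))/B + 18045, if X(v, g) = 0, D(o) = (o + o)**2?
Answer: 18049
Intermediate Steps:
D(o) = 4*o**2 (D(o) = (2*o)**2 = 4*o**2)
B = 25 (B = -5 + 30 = 25)
(X(-2, -3) + D(-5))/B + 18045 = (0 + 4*(-5)**2)/25 + 18045 = (0 + 4*25)*(1/25) + 18045 = (0 + 100)*(1/25) + 18045 = 100*(1/25) + 18045 = 4 + 18045 = 18049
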